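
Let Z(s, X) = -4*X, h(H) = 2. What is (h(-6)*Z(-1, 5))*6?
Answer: -240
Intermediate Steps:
(h(-6)*Z(-1, 5))*6 = (2*(-4*5))*6 = (2*(-20))*6 = -40*6 = -240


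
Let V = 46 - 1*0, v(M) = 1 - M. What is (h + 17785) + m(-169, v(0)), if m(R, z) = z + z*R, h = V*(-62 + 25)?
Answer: 15915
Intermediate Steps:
V = 46 (V = 46 + 0 = 46)
h = -1702 (h = 46*(-62 + 25) = 46*(-37) = -1702)
m(R, z) = z + R*z
(h + 17785) + m(-169, v(0)) = (-1702 + 17785) + (1 - 1*0)*(1 - 169) = 16083 + (1 + 0)*(-168) = 16083 + 1*(-168) = 16083 - 168 = 15915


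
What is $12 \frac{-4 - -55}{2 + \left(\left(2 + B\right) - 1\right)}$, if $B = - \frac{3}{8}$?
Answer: $\frac{1632}{7} \approx 233.14$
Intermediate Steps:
$B = - \frac{3}{8}$ ($B = \left(-3\right) \frac{1}{8} = - \frac{3}{8} \approx -0.375$)
$12 \frac{-4 - -55}{2 + \left(\left(2 + B\right) - 1\right)} = 12 \frac{-4 - -55}{2 + \left(\left(2 - \frac{3}{8}\right) - 1\right)} = 12 \frac{-4 + 55}{2 + \left(\frac{13}{8} - 1\right)} = 12 \frac{51}{2 + \frac{5}{8}} = 12 \frac{51}{\frac{21}{8}} = 12 \cdot 51 \cdot \frac{8}{21} = 12 \cdot \frac{136}{7} = \frac{1632}{7}$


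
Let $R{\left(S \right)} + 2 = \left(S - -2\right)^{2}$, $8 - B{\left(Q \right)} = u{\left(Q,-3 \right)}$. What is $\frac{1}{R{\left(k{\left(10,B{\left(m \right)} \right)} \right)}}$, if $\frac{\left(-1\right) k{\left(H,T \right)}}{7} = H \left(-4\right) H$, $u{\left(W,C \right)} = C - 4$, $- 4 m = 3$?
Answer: $\frac{1}{7851202} \approx 1.2737 \cdot 10^{-7}$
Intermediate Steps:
$m = - \frac{3}{4}$ ($m = \left(- \frac{1}{4}\right) 3 = - \frac{3}{4} \approx -0.75$)
$u{\left(W,C \right)} = -4 + C$
$B{\left(Q \right)} = 15$ ($B{\left(Q \right)} = 8 - \left(-4 - 3\right) = 8 - -7 = 8 + 7 = 15$)
$k{\left(H,T \right)} = 28 H^{2}$ ($k{\left(H,T \right)} = - 7 H \left(-4\right) H = - 7 - 4 H H = - 7 \left(- 4 H^{2}\right) = 28 H^{2}$)
$R{\left(S \right)} = -2 + \left(2 + S\right)^{2}$ ($R{\left(S \right)} = -2 + \left(S - -2\right)^{2} = -2 + \left(S + 2\right)^{2} = -2 + \left(2 + S\right)^{2}$)
$\frac{1}{R{\left(k{\left(10,B{\left(m \right)} \right)} \right)}} = \frac{1}{-2 + \left(2 + 28 \cdot 10^{2}\right)^{2}} = \frac{1}{-2 + \left(2 + 28 \cdot 100\right)^{2}} = \frac{1}{-2 + \left(2 + 2800\right)^{2}} = \frac{1}{-2 + 2802^{2}} = \frac{1}{-2 + 7851204} = \frac{1}{7851202}$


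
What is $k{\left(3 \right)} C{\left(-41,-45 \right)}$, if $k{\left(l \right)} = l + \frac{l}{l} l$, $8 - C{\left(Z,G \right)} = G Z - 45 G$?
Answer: $-23172$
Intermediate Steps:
$C{\left(Z,G \right)} = 8 + 45 G - G Z$ ($C{\left(Z,G \right)} = 8 - \left(G Z - 45 G\right) = 8 - \left(- 45 G + G Z\right) = 8 + 45 G - G Z$)
$k{\left(l \right)} = 2 l$ ($k{\left(l \right)} = l + 1 l = l + l = 2 l$)
$k{\left(3 \right)} C{\left(-41,-45 \right)} = 2 \cdot 3 \left(8 + 45 \left(-45\right) - \left(-45\right) \left(-41\right)\right) = 6 \left(8 - 2025 - 1845\right) = 6 \left(-3862\right) = -23172$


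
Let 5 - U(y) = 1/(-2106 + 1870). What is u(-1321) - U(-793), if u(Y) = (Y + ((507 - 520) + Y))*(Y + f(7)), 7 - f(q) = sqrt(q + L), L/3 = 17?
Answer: 823324939/236 + 2655*sqrt(58) ≈ 3.5089e+6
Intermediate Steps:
L = 51 (L = 3*17 = 51)
U(y) = 1181/236 (U(y) = 5 - 1/(-2106 + 1870) = 5 - 1/(-236) = 5 - 1*(-1/236) = 5 + 1/236 = 1181/236)
f(q) = 7 - sqrt(51 + q) (f(q) = 7 - sqrt(q + 51) = 7 - sqrt(51 + q))
u(Y) = (-13 + 2*Y)*(7 + Y - sqrt(58)) (u(Y) = (Y + ((507 - 520) + Y))*(Y + (7 - sqrt(51 + 7))) = (Y + (-13 + Y))*(Y + (7 - sqrt(58))) = (-13 + 2*Y)*(7 + Y - sqrt(58)))
u(-1321) - U(-793) = (-91 - 1321 + 2*(-1321)**2 + 13*sqrt(58) - 2*(-1321)*sqrt(58)) - 1*1181/236 = (-91 - 1321 + 2*1745041 + 13*sqrt(58) + 2642*sqrt(58)) - 1181/236 = (-91 - 1321 + 3490082 + 13*sqrt(58) + 2642*sqrt(58)) - 1181/236 = (3488670 + 2655*sqrt(58)) - 1181/236 = 823324939/236 + 2655*sqrt(58)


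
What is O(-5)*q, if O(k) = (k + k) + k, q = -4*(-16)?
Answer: -960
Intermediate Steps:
q = 64
O(k) = 3*k (O(k) = 2*k + k = 3*k)
O(-5)*q = (3*(-5))*64 = -15*64 = -960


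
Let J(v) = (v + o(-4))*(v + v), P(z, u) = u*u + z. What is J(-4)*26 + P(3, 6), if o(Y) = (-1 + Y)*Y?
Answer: -3289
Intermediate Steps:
o(Y) = Y*(-1 + Y)
P(z, u) = z + u**2 (P(z, u) = u**2 + z = z + u**2)
J(v) = 2*v*(20 + v) (J(v) = (v - 4*(-1 - 4))*(v + v) = (v - 4*(-5))*(2*v) = (v + 20)*(2*v) = (20 + v)*(2*v) = 2*v*(20 + v))
J(-4)*26 + P(3, 6) = (2*(-4)*(20 - 4))*26 + (3 + 6**2) = (2*(-4)*16)*26 + (3 + 36) = -128*26 + 39 = -3328 + 39 = -3289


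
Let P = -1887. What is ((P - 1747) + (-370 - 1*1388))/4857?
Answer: -5392/4857 ≈ -1.1101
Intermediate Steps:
((P - 1747) + (-370 - 1*1388))/4857 = ((-1887 - 1747) + (-370 - 1*1388))/4857 = (-3634 + (-370 - 1388))*(1/4857) = (-3634 - 1758)*(1/4857) = -5392*1/4857 = -5392/4857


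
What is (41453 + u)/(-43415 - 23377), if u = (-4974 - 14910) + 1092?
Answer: -22661/66792 ≈ -0.33928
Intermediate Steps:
u = -18792 (u = -19884 + 1092 = -18792)
(41453 + u)/(-43415 - 23377) = (41453 - 18792)/(-43415 - 23377) = 22661/(-66792) = 22661*(-1/66792) = -22661/66792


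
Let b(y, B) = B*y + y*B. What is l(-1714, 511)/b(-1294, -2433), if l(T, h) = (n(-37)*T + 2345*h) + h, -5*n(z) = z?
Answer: 1482653/7870755 ≈ 0.18837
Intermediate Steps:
b(y, B) = 2*B*y (b(y, B) = B*y + B*y = 2*B*y)
n(z) = -z/5
l(T, h) = 2346*h + 37*T/5 (l(T, h) = ((-1/5*(-37))*T + 2345*h) + h = (37*T/5 + 2345*h) + h = (2345*h + 37*T/5) + h = 2346*h + 37*T/5)
l(-1714, 511)/b(-1294, -2433) = (2346*511 + (37/5)*(-1714))/((2*(-2433)*(-1294))) = (1198806 - 63418/5)/6296604 = (5930612/5)*(1/6296604) = 1482653/7870755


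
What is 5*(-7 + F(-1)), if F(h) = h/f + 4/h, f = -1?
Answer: -50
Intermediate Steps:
F(h) = -h + 4/h (F(h) = h/(-1) + 4/h = h*(-1) + 4/h = -h + 4/h)
5*(-7 + F(-1)) = 5*(-7 + (-1*(-1) + 4/(-1))) = 5*(-7 + (1 + 4*(-1))) = 5*(-7 + (1 - 4)) = 5*(-7 - 3) = 5*(-10) = -50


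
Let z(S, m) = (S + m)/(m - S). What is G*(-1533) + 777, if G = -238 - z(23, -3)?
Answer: 4737873/13 ≈ 3.6445e+5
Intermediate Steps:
z(S, m) = (S + m)/(m - S)
G = -3084/13 (G = -238 - (23 - 3)/(-3 - 1*23) = -238 - 20/(-3 - 23) = -238 - 20/(-26) = -238 - (-1)*20/26 = -238 - 1*(-10/13) = -238 + 10/13 = -3084/13 ≈ -237.23)
G*(-1533) + 777 = -3084/13*(-1533) + 777 = 4727772/13 + 777 = 4737873/13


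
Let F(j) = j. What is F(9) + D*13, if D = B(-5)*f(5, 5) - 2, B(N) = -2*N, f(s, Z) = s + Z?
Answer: 1283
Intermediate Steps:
f(s, Z) = Z + s
D = 98 (D = (-2*(-5))*(5 + 5) - 2 = 10*10 - 2 = 100 - 2 = 98)
F(9) + D*13 = 9 + 98*13 = 9 + 1274 = 1283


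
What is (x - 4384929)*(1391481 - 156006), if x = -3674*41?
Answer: -5603574697425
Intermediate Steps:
x = -150634
(x - 4384929)*(1391481 - 156006) = (-150634 - 4384929)*(1391481 - 156006) = -4535563*1235475 = -5603574697425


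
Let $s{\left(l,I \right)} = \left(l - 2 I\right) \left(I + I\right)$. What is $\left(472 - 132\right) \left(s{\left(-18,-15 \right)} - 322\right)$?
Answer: $-231880$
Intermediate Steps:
$s{\left(l,I \right)} = 2 I \left(l - 2 I\right)$ ($s{\left(l,I \right)} = \left(l - 2 I\right) 2 I = 2 I \left(l - 2 I\right)$)
$\left(472 - 132\right) \left(s{\left(-18,-15 \right)} - 322\right) = \left(472 - 132\right) \left(2 \left(-15\right) \left(-18 - -30\right) - 322\right) = 340 \left(2 \left(-15\right) \left(-18 + 30\right) - 322\right) = 340 \left(2 \left(-15\right) 12 - 322\right) = 340 \left(-360 - 322\right) = 340 \left(-682\right) = -231880$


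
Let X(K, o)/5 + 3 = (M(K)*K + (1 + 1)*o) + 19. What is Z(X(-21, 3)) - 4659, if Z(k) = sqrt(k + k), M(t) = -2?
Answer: -4659 + 8*sqrt(10) ≈ -4633.7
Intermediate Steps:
X(K, o) = 80 - 10*K + 10*o (X(K, o) = -15 + 5*((-2*K + (1 + 1)*o) + 19) = -15 + 5*((-2*K + 2*o) + 19) = -15 + 5*(19 - 2*K + 2*o) = -15 + (95 - 10*K + 10*o) = 80 - 10*K + 10*o)
Z(k) = sqrt(2)*sqrt(k) (Z(k) = sqrt(2*k) = sqrt(2)*sqrt(k))
Z(X(-21, 3)) - 4659 = sqrt(2)*sqrt(80 - 10*(-21) + 10*3) - 4659 = sqrt(2)*sqrt(80 + 210 + 30) - 4659 = sqrt(2)*sqrt(320) - 4659 = sqrt(2)*(8*sqrt(5)) - 4659 = 8*sqrt(10) - 4659 = -4659 + 8*sqrt(10)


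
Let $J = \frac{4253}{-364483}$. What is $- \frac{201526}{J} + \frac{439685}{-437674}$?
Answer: $\frac{32148379380278787}{1861427522} \approx 1.7271 \cdot 10^{7}$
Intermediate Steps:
$J = - \frac{4253}{364483}$ ($J = 4253 \left(- \frac{1}{364483}\right) = - \frac{4253}{364483} \approx -0.011669$)
$- \frac{201526}{J} + \frac{439685}{-437674} = - \frac{201526}{- \frac{4253}{364483}} + \frac{439685}{-437674} = \left(-201526\right) \left(- \frac{364483}{4253}\right) + 439685 \left(- \frac{1}{437674}\right) = \frac{73452801058}{4253} - \frac{439685}{437674} = \frac{32148379380278787}{1861427522}$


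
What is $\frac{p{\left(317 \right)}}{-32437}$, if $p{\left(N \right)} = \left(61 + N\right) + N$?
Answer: $- \frac{695}{32437} \approx -0.021426$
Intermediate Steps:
$p{\left(N \right)} = 61 + 2 N$
$\frac{p{\left(317 \right)}}{-32437} = \frac{61 + 2 \cdot 317}{-32437} = \left(61 + 634\right) \left(- \frac{1}{32437}\right) = 695 \left(- \frac{1}{32437}\right) = - \frac{695}{32437}$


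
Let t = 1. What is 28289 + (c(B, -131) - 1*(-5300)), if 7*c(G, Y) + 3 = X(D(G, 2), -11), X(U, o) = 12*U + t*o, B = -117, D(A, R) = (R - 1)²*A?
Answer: 233705/7 ≈ 33386.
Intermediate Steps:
D(A, R) = A*(-1 + R)² (D(A, R) = (-1 + R)²*A = A*(-1 + R)²)
X(U, o) = o + 12*U (X(U, o) = 12*U + 1*o = 12*U + o = o + 12*U)
c(G, Y) = -2 + 12*G/7 (c(G, Y) = -3/7 + (-11 + 12*(G*(-1 + 2)²))/7 = -3/7 + (-11 + 12*(G*1²))/7 = -3/7 + (-11 + 12*(G*1))/7 = -3/7 + (-11 + 12*G)/7 = -3/7 + (-11/7 + 12*G/7) = -2 + 12*G/7)
28289 + (c(B, -131) - 1*(-5300)) = 28289 + ((-2 + (12/7)*(-117)) - 1*(-5300)) = 28289 + ((-2 - 1404/7) + 5300) = 28289 + (-1418/7 + 5300) = 28289 + 35682/7 = 233705/7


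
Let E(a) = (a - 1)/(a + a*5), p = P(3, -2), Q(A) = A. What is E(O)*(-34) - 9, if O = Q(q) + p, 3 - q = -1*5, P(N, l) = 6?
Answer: -599/42 ≈ -14.262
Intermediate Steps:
q = 8 (q = 3 - (-1)*5 = 3 - 1*(-5) = 3 + 5 = 8)
p = 6
O = 14 (O = 8 + 6 = 14)
E(a) = (-1 + a)/(6*a) (E(a) = (-1 + a)/(a + 5*a) = (-1 + a)/((6*a)) = (-1 + a)*(1/(6*a)) = (-1 + a)/(6*a))
E(O)*(-34) - 9 = ((⅙)*(-1 + 14)/14)*(-34) - 9 = ((⅙)*(1/14)*13)*(-34) - 9 = (13/84)*(-34) - 9 = -221/42 - 9 = -599/42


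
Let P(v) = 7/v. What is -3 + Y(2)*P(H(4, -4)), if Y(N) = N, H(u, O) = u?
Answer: ½ ≈ 0.50000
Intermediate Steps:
-3 + Y(2)*P(H(4, -4)) = -3 + 2*(7/4) = -3 + 7/2 = ½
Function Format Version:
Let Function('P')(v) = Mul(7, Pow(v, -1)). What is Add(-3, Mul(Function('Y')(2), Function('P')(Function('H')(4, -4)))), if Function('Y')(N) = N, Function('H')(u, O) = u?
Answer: Rational(1, 2) ≈ 0.50000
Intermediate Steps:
Add(-3, Mul(Function('Y')(2), Function('P')(Function('H')(4, -4)))) = Add(-3, Mul(2, Mul(7, Pow(4, -1)))) = Add(-3, Mul(2, Mul(7, Rational(1, 4)))) = Add(-3, Mul(2, Rational(7, 4))) = Add(-3, Rational(7, 2)) = Rational(1, 2)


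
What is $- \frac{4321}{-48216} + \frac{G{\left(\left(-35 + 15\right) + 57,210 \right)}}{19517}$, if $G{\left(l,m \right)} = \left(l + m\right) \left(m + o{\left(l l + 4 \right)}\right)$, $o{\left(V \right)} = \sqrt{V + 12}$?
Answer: $\frac{2585296877}{941031672} + \frac{247 \sqrt{1385}}{19517} \approx 3.2183$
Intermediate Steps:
$o{\left(V \right)} = \sqrt{12 + V}$
$G{\left(l,m \right)} = \left(l + m\right) \left(m + \sqrt{16 + l^{2}}\right)$ ($G{\left(l,m \right)} = \left(l + m\right) \left(m + \sqrt{12 + \left(l l + 4\right)}\right) = \left(l + m\right) \left(m + \sqrt{12 + \left(l^{2} + 4\right)}\right) = \left(l + m\right) \left(m + \sqrt{12 + \left(4 + l^{2}\right)}\right) = \left(l + m\right) \left(m + \sqrt{16 + l^{2}}\right)$)
$- \frac{4321}{-48216} + \frac{G{\left(\left(-35 + 15\right) + 57,210 \right)}}{19517} = - \frac{4321}{-48216} + \frac{210^{2} + \left(\left(-35 + 15\right) + 57\right) 210 + \left(\left(-35 + 15\right) + 57\right) \sqrt{16 + \left(\left(-35 + 15\right) + 57\right)^{2}} + 210 \sqrt{16 + \left(\left(-35 + 15\right) + 57\right)^{2}}}{19517} = \left(-4321\right) \left(- \frac{1}{48216}\right) + \left(44100 + \left(-20 + 57\right) 210 + \left(-20 + 57\right) \sqrt{16 + \left(-20 + 57\right)^{2}} + 210 \sqrt{16 + \left(-20 + 57\right)^{2}}\right) \frac{1}{19517} = \frac{4321}{48216} + \left(44100 + 37 \cdot 210 + 37 \sqrt{16 + 37^{2}} + 210 \sqrt{16 + 37^{2}}\right) \frac{1}{19517} = \frac{4321}{48216} + \left(44100 + 7770 + 37 \sqrt{16 + 1369} + 210 \sqrt{16 + 1369}\right) \frac{1}{19517} = \frac{4321}{48216} + \left(44100 + 7770 + 37 \sqrt{1385} + 210 \sqrt{1385}\right) \frac{1}{19517} = \frac{4321}{48216} + \left(51870 + 247 \sqrt{1385}\right) \frac{1}{19517} = \frac{4321}{48216} + \left(\frac{51870}{19517} + \frac{247 \sqrt{1385}}{19517}\right) = \frac{2585296877}{941031672} + \frac{247 \sqrt{1385}}{19517}$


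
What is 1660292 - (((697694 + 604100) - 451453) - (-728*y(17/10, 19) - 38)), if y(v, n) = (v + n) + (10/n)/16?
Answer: 75507848/95 ≈ 7.9482e+5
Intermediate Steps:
y(v, n) = n + v + 5/(8*n) (y(v, n) = (n + v) + (10/n)*(1/16) = (n + v) + 5/(8*n) = n + v + 5/(8*n))
1660292 - (((697694 + 604100) - 451453) - (-728*y(17/10, 19) - 38)) = 1660292 - (((697694 + 604100) - 451453) - (-728*(19 + 17/10 + (5/8)/19) - 38)) = 1660292 - ((1301794 - 451453) - (-728*(19 + 17*(⅒) + (5/8)*(1/19)) - 38)) = 1660292 - (850341 - (-728*(19 + 17/10 + 5/152) - 38)) = 1660292 - (850341 - (-728*15757/760 - 38)) = 1660292 - (850341 - (-1433887/95 - 38)) = 1660292 - (850341 - 1*(-1437497/95)) = 1660292 - (850341 + 1437497/95) = 1660292 - 1*82219892/95 = 1660292 - 82219892/95 = 75507848/95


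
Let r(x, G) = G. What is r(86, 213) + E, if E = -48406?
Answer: -48193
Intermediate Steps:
r(86, 213) + E = 213 - 48406 = -48193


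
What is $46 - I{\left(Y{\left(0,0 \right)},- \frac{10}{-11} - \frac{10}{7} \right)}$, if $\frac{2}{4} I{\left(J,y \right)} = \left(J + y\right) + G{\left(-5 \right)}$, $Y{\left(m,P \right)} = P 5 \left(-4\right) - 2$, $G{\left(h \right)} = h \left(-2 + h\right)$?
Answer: $- \frac{1460}{77} \approx -18.961$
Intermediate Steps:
$Y{\left(m,P \right)} = -2 - 20 P$ ($Y{\left(m,P \right)} = 5 P \left(-4\right) - 2 = - 20 P - 2 = -2 - 20 P$)
$I{\left(J,y \right)} = 70 + 2 J + 2 y$ ($I{\left(J,y \right)} = 2 \left(\left(J + y\right) - 5 \left(-2 - 5\right)\right) = 2 \left(\left(J + y\right) - -35\right) = 2 \left(\left(J + y\right) + 35\right) = 2 \left(35 + J + y\right) = 70 + 2 J + 2 y$)
$46 - I{\left(Y{\left(0,0 \right)},- \frac{10}{-11} - \frac{10}{7} \right)} = 46 - \left(70 + 2 \left(-2 - 0\right) + 2 \left(- \frac{10}{-11} - \frac{10}{7}\right)\right) = 46 - \left(70 + 2 \left(-2 + 0\right) + 2 \left(\left(-10\right) \left(- \frac{1}{11}\right) - \frac{10}{7}\right)\right) = 46 - \left(70 + 2 \left(-2\right) + 2 \left(\frac{10}{11} - \frac{10}{7}\right)\right) = 46 - \left(70 - 4 + 2 \left(- \frac{40}{77}\right)\right) = 46 - \left(70 - 4 - \frac{80}{77}\right) = 46 - \frac{5002}{77} = - \frac{1460}{77}$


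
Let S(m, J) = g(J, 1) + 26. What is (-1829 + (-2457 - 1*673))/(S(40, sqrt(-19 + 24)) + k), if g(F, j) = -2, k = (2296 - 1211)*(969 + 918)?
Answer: -551/227491 ≈ -0.0024221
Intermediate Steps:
k = 2047395 (k = 1085*1887 = 2047395)
S(m, J) = 24 (S(m, J) = -2 + 26 = 24)
(-1829 + (-2457 - 1*673))/(S(40, sqrt(-19 + 24)) + k) = (-1829 + (-2457 - 1*673))/(24 + 2047395) = (-1829 + (-2457 - 673))/2047419 = (-1829 - 3130)*(1/2047419) = -4959*1/2047419 = -551/227491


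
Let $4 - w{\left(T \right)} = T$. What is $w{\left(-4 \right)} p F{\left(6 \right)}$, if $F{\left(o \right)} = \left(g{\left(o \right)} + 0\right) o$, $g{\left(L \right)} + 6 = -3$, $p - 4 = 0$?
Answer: $-1728$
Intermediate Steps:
$p = 4$ ($p = 4 + 0 = 4$)
$g{\left(L \right)} = -9$ ($g{\left(L \right)} = -6 - 3 = -9$)
$w{\left(T \right)} = 4 - T$
$F{\left(o \right)} = - 9 o$ ($F{\left(o \right)} = \left(-9 + 0\right) o = - 9 o$)
$w{\left(-4 \right)} p F{\left(6 \right)} = \left(4 - -4\right) 4 \left(\left(-9\right) 6\right) = \left(4 + 4\right) 4 \left(-54\right) = 8 \cdot 4 \left(-54\right) = 32 \left(-54\right) = -1728$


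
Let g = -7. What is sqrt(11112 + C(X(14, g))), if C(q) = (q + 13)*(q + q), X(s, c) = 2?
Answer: 14*sqrt(57) ≈ 105.70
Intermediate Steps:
C(q) = 2*q*(13 + q) (C(q) = (13 + q)*(2*q) = 2*q*(13 + q))
sqrt(11112 + C(X(14, g))) = sqrt(11112 + 2*2*(13 + 2)) = sqrt(11112 + 2*2*15) = sqrt(11112 + 60) = sqrt(11172) = 14*sqrt(57)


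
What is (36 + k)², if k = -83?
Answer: 2209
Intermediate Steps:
(36 + k)² = (36 - 83)² = (-47)² = 2209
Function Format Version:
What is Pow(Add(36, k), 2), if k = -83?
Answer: 2209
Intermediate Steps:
Pow(Add(36, k), 2) = Pow(Add(36, -83), 2) = Pow(-47, 2) = 2209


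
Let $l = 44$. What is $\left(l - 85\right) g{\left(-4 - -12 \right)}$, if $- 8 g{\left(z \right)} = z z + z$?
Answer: $369$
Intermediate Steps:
$g{\left(z \right)} = - \frac{z}{8} - \frac{z^{2}}{8}$ ($g{\left(z \right)} = - \frac{z z + z}{8} = - \frac{z^{2} + z}{8} = - \frac{z + z^{2}}{8} = - \frac{z}{8} - \frac{z^{2}}{8}$)
$\left(l - 85\right) g{\left(-4 - -12 \right)} = \left(44 - 85\right) \left(- \frac{\left(-4 - -12\right) \left(1 - -8\right)}{8}\right) = - 41 \left(- \frac{\left(-4 + 12\right) \left(1 + \left(-4 + 12\right)\right)}{8}\right) = - 41 \left(\left(- \frac{1}{8}\right) 8 \left(1 + 8\right)\right) = - 41 \left(\left(- \frac{1}{8}\right) 8 \cdot 9\right) = \left(-41\right) \left(-9\right) = 369$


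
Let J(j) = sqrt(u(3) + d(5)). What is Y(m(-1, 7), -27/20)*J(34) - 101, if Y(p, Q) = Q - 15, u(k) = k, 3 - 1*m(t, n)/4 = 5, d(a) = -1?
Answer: -101 - 327*sqrt(2)/20 ≈ -124.12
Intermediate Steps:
m(t, n) = -8 (m(t, n) = 12 - 4*5 = 12 - 20 = -8)
Y(p, Q) = -15 + Q
J(j) = sqrt(2) (J(j) = sqrt(3 - 1) = sqrt(2))
Y(m(-1, 7), -27/20)*J(34) - 101 = (-15 - 27/20)*sqrt(2) - 101 = -327*sqrt(2)/20 - 101 = -101 - 327*sqrt(2)/20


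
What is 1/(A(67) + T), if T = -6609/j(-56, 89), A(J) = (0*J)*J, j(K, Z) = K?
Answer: 56/6609 ≈ 0.0084733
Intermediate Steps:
A(J) = 0 (A(J) = 0*J = 0)
T = 6609/56 (T = -6609/(-56) = -6609*(-1/56) = 6609/56 ≈ 118.02)
1/(A(67) + T) = 1/(0 + 6609/56) = 1/(6609/56) = 56/6609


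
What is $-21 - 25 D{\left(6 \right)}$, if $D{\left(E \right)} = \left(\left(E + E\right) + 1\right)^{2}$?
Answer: $-4246$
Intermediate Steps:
$D{\left(E \right)} = \left(1 + 2 E\right)^{2}$ ($D{\left(E \right)} = \left(2 E + 1\right)^{2} = \left(1 + 2 E\right)^{2}$)
$-21 - 25 D{\left(6 \right)} = -21 - 25 \left(1 + 2 \cdot 6\right)^{2} = -21 - 25 \left(1 + 12\right)^{2} = -21 - 25 \cdot 13^{2} = -21 - 4225 = -4246$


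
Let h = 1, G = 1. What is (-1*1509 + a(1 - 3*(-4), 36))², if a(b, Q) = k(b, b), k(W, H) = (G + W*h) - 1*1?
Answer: 2238016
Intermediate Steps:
k(W, H) = W (k(W, H) = (1 + W*1) - 1*1 = (1 + W) - 1 = W)
a(b, Q) = b
(-1*1509 + a(1 - 3*(-4), 36))² = (-1*1509 + (1 - 3*(-4)))² = (-1509 + (1 + 12))² = (-1509 + 13)² = (-1496)² = 2238016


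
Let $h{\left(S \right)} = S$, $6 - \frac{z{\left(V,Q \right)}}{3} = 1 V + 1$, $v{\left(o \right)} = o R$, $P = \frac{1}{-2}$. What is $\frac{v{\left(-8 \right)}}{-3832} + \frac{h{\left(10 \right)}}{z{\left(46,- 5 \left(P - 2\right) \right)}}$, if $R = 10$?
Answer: $- \frac{3560}{58917} \approx -0.060424$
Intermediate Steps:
$P = - \frac{1}{2} \approx -0.5$
$v{\left(o \right)} = 10 o$ ($v{\left(o \right)} = o 10 = 10 o$)
$z{\left(V,Q \right)} = 15 - 3 V$ ($z{\left(V,Q \right)} = 18 - 3 \left(1 V + 1\right) = 18 - 3 \left(V + 1\right) = 18 - 3 \left(1 + V\right) = 18 - \left(3 + 3 V\right) = 15 - 3 V$)
$\frac{v{\left(-8 \right)}}{-3832} + \frac{h{\left(10 \right)}}{z{\left(46,- 5 \left(P - 2\right) \right)}} = \frac{10 \left(-8\right)}{-3832} + \frac{10}{15 - 138} = \left(-80\right) \left(- \frac{1}{3832}\right) + \frac{10}{15 - 138} = \frac{10}{479} + \frac{10}{-123} = \frac{10}{479} + 10 \left(- \frac{1}{123}\right) = \frac{10}{479} - \frac{10}{123} = - \frac{3560}{58917}$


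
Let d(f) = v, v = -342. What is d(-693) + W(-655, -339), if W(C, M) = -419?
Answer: -761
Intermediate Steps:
d(f) = -342
d(-693) + W(-655, -339) = -342 - 419 = -761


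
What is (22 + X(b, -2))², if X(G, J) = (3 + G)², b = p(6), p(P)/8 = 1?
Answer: 20449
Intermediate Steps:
p(P) = 8 (p(P) = 8*1 = 8)
b = 8
(22 + X(b, -2))² = (22 + (3 + 8)²)² = (22 + 11²)² = (22 + 121)² = 143² = 20449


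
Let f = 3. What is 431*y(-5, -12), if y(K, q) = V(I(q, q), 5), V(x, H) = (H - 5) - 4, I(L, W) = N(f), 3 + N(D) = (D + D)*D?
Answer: -1724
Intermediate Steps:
N(D) = -3 + 2*D² (N(D) = -3 + (D + D)*D = -3 + (2*D)*D = -3 + 2*D²)
I(L, W) = 15 (I(L, W) = -3 + 2*3² = -3 + 2*9 = -3 + 18 = 15)
V(x, H) = -9 + H (V(x, H) = (-5 + H) - 4 = -9 + H)
y(K, q) = -4 (y(K, q) = -9 + 5 = -4)
431*y(-5, -12) = 431*(-4) = -1724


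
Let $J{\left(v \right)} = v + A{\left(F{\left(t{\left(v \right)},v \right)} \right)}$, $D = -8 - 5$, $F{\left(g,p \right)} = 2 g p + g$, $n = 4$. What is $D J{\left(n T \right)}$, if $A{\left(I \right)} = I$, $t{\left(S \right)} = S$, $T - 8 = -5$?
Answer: $-4056$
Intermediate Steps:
$T = 3$ ($T = 8 - 5 = 3$)
$F{\left(g,p \right)} = g + 2 g p$ ($F{\left(g,p \right)} = 2 g p + g = g + 2 g p$)
$D = -13$
$J{\left(v \right)} = v + v \left(1 + 2 v\right)$
$D J{\left(n T \right)} = - 13 \cdot 2 \cdot 4 \cdot 3 \left(1 + 4 \cdot 3\right) = - 13 \cdot 2 \cdot 12 \left(1 + 12\right) = - 13 \cdot 2 \cdot 12 \cdot 13 = \left(-13\right) 312 = -4056$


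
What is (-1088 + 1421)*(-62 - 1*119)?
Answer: -60273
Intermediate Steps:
(-1088 + 1421)*(-62 - 1*119) = 333*(-62 - 119) = 333*(-181) = -60273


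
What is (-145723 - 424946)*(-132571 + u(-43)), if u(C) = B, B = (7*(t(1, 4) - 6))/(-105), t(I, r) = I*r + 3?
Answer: 378270990218/5 ≈ 7.5654e+10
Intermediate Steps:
t(I, r) = 3 + I*r
B = -1/15 (B = (7*((3 + 1*4) - 6))/(-105) = (7*((3 + 4) - 6))*(-1/105) = (7*(7 - 6))*(-1/105) = (7*1)*(-1/105) = 7*(-1/105) = -1/15 ≈ -0.066667)
u(C) = -1/15
(-145723 - 424946)*(-132571 + u(-43)) = (-145723 - 424946)*(-132571 - 1/15) = -570669*(-1988566/15) = 378270990218/5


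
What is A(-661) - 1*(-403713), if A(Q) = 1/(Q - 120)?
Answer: 315299852/781 ≈ 4.0371e+5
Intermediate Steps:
A(Q) = 1/(-120 + Q)
A(-661) - 1*(-403713) = 1/(-120 - 661) - 1*(-403713) = 1/(-781) + 403713 = -1/781 + 403713 = 315299852/781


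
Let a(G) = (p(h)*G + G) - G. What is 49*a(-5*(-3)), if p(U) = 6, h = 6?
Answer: 4410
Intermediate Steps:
a(G) = 6*G (a(G) = (6*G + G) - G = 7*G - G = 6*G)
49*a(-5*(-3)) = 49*(6*(-5*(-3))) = 49*(6*15) = 49*90 = 4410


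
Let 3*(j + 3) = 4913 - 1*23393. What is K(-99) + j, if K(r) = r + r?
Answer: -6361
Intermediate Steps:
K(r) = 2*r
j = -6163 (j = -3 + (4913 - 1*23393)/3 = -3 + (4913 - 23393)/3 = -3 + (⅓)*(-18480) = -3 - 6160 = -6163)
K(-99) + j = 2*(-99) - 6163 = -198 - 6163 = -6361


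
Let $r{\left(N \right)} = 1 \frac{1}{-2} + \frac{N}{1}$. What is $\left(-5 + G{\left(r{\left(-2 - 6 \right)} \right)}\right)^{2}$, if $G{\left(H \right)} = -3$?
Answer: $64$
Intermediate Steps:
$r{\left(N \right)} = - \frac{1}{2} + N$ ($r{\left(N \right)} = 1 \left(- \frac{1}{2}\right) + N 1 = - \frac{1}{2} + N$)
$\left(-5 + G{\left(r{\left(-2 - 6 \right)} \right)}\right)^{2} = \left(-5 - 3\right)^{2} = \left(-8\right)^{2} = 64$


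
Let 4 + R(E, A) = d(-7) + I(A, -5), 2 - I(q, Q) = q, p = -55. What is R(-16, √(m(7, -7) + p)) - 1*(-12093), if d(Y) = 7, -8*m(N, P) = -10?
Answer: 12098 - I*√215/2 ≈ 12098.0 - 7.3314*I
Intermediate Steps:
I(q, Q) = 2 - q
m(N, P) = 5/4 (m(N, P) = -⅛*(-10) = 5/4)
R(E, A) = 5 - A (R(E, A) = -4 + (7 + (2 - A)) = -4 + (9 - A) = 5 - A)
R(-16, √(m(7, -7) + p)) - 1*(-12093) = (5 - √(5/4 - 55)) - 1*(-12093) = (5 - √(-215/4)) + 12093 = (5 - I*√215/2) + 12093 = 12098 - I*√215/2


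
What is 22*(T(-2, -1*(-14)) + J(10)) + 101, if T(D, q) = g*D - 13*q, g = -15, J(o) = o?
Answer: -3023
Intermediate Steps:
T(D, q) = -15*D - 13*q
22*(T(-2, -1*(-14)) + J(10)) + 101 = 22*((-15*(-2) - (-13)*(-14)) + 10) + 101 = 22*((30 - 13*14) + 10) + 101 = 22*((30 - 182) + 10) + 101 = 22*(-152 + 10) + 101 = 22*(-142) + 101 = -3124 + 101 = -3023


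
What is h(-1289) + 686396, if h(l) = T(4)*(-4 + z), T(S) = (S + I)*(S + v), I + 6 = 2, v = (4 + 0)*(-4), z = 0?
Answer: 686396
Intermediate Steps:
v = -16 (v = 4*(-4) = -16)
I = -4 (I = -6 + 2 = -4)
T(S) = (-16 + S)*(-4 + S) (T(S) = (S - 4)*(S - 16) = (-4 + S)*(-16 + S) = (-16 + S)*(-4 + S))
h(l) = 0 (h(l) = (64 + 4² - 20*4)*(-4 + 0) = (64 + 16 - 80)*(-4) = 0*(-4) = 0)
h(-1289) + 686396 = 0 + 686396 = 686396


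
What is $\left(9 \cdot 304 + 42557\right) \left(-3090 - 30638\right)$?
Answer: $-1527642304$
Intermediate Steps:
$\left(9 \cdot 304 + 42557\right) \left(-3090 - 30638\right) = \left(2736 + 42557\right) \left(-33728\right) = 45293 \left(-33728\right) = -1527642304$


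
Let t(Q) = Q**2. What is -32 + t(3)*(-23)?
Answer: -239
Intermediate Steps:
-32 + t(3)*(-23) = -32 + 3**2*(-23) = -32 + 9*(-23) = -32 - 207 = -239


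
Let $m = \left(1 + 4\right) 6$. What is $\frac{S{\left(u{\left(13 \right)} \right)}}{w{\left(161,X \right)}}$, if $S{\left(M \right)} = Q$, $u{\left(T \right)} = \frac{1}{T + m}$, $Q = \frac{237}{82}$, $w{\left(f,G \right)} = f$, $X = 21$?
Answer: $\frac{237}{13202} \approx 0.017952$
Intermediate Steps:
$Q = \frac{237}{82}$ ($Q = 237 \cdot \frac{1}{82} = \frac{237}{82} \approx 2.8902$)
$m = 30$ ($m = 5 \cdot 6 = 30$)
$u{\left(T \right)} = \frac{1}{30 + T}$ ($u{\left(T \right)} = \frac{1}{T + 30} = \frac{1}{30 + T}$)
$S{\left(M \right)} = \frac{237}{82}$
$\frac{S{\left(u{\left(13 \right)} \right)}}{w{\left(161,X \right)}} = \frac{237}{82 \cdot 161} = \frac{237}{82} \cdot \frac{1}{161} = \frac{237}{13202}$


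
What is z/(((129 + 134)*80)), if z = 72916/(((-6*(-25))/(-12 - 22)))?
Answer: -309893/394500 ≈ -0.78553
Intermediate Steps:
z = -1239572/75 (z = 72916/((150/(-34))) = 72916/((150*(-1/34))) = 72916/(-75/17) = 72916*(-17/75) = -1239572/75 ≈ -16528.)
z/(((129 + 134)*80)) = -1239572*1/(80*(129 + 134))/75 = -1239572/(75*(263*80)) = -1239572/75/21040 = -1239572/75*1/21040 = -309893/394500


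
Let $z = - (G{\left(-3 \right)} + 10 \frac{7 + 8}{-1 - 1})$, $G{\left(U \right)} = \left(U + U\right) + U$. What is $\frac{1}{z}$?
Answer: $\frac{1}{84} \approx 0.011905$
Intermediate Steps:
$G{\left(U \right)} = 3 U$ ($G{\left(U \right)} = 2 U + U = 3 U$)
$z = 84$ ($z = - (3 \left(-3\right) + 10 \frac{7 + 8}{-1 - 1}) = - (-9 + 10 \frac{15}{-2}) = - (-9 + 10 \cdot 15 \left(- \frac{1}{2}\right)) = - (-9 + 10 \left(- \frac{15}{2}\right)) = - (-9 - 75) = \left(-1\right) \left(-84\right) = 84$)
$\frac{1}{z} = \frac{1}{84}$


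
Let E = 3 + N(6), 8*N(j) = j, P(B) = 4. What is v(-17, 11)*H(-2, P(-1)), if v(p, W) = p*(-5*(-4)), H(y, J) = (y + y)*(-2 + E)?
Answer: 2380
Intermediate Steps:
N(j) = j/8
E = 15/4 (E = 3 + (1/8)*6 = 3 + 3/4 = 15/4 ≈ 3.7500)
H(y, J) = 7*y/2 (H(y, J) = (y + y)*(-2 + 15/4) = (2*y)*(7/4) = 7*y/2)
v(p, W) = 20*p (v(p, W) = p*20 = 20*p)
v(-17, 11)*H(-2, P(-1)) = (20*(-17))*((7/2)*(-2)) = -340*(-7) = 2380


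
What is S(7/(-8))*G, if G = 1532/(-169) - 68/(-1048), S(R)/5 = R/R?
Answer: -1992555/44278 ≈ -45.001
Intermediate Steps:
S(R) = 5 (S(R) = 5*(R/R) = 5*1 = 5)
G = -398511/44278 (G = 1532*(-1/169) - 68*(-1/1048) = -1532/169 + 17/262 = -398511/44278 ≈ -9.0002)
S(7/(-8))*G = 5*(-398511/44278) = -1992555/44278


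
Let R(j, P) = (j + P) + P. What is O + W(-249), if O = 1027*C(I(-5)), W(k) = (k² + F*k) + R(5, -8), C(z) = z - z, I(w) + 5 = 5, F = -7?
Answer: 63733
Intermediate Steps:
R(j, P) = j + 2*P (R(j, P) = (P + j) + P = j + 2*P)
I(w) = 0 (I(w) = -5 + 5 = 0)
C(z) = 0
W(k) = -11 + k² - 7*k (W(k) = (k² - 7*k) + (5 + 2*(-8)) = (k² - 7*k) + (5 - 16) = (k² - 7*k) - 11 = -11 + k² - 7*k)
O = 0 (O = 1027*0 = 0)
O + W(-249) = 0 + (-11 + (-249)² - 7*(-249)) = 0 + (-11 + 62001 + 1743) = 0 + 63733 = 63733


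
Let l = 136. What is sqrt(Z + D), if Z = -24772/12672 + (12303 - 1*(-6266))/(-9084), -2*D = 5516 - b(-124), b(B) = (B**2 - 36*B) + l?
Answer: sqrt(2385131123162)/18168 ≈ 85.006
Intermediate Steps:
b(B) = 136 + B**2 - 36*B (b(B) = (B**2 - 36*B) + 136 = 136 + B**2 - 36*B)
D = 7230 (D = -(5516 - (136 + (-124)**2 - 36*(-124)))/2 = -(5516 - (136 + 15376 + 4464))/2 = -(5516 - 1*19976)/2 = -(5516 - 19976)/2 = -1/2*(-14460) = 7230)
Z = -871847/218016 (Z = -24772*1/12672 + (12303 + 6266)*(-1/9084) = -563/288 + 18569*(-1/9084) = -563/288 - 18569/9084 = -871847/218016 ≈ -3.9990)
sqrt(Z + D) = sqrt(-871847/218016 + 7230) = sqrt(1575383833/218016) = sqrt(2385131123162)/18168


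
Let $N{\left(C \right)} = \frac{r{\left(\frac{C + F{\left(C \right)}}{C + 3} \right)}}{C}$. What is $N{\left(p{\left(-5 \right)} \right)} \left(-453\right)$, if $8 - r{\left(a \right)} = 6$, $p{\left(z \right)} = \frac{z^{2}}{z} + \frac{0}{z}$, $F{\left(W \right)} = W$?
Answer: $\frac{906}{5} \approx 181.2$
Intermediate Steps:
$p{\left(z \right)} = z$ ($p{\left(z \right)} = z + 0 = z$)
$r{\left(a \right)} = 2$ ($r{\left(a \right)} = 8 - 6 = 2$)
$N{\left(C \right)} = \frac{2}{C}$
$N{\left(p{\left(-5 \right)} \right)} \left(-453\right) = \frac{2}{-5} \left(-453\right) = 2 \left(- \frac{1}{5}\right) \left(-453\right) = \left(- \frac{2}{5}\right) \left(-453\right) = \frac{906}{5}$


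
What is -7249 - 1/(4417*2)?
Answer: -64037667/8834 ≈ -7249.0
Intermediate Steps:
-7249 - 1/(4417*2) = -7249 - 1/8834 = -64037667/8834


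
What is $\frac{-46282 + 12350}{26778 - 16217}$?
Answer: $- \frac{33932}{10561} \approx -3.213$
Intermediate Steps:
$\frac{-46282 + 12350}{26778 - 16217} = - \frac{33932}{10561}$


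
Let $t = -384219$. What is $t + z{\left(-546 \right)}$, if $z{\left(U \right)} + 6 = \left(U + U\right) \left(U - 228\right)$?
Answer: $460983$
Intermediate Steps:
$z{\left(U \right)} = -6 + 2 U \left(-228 + U\right)$ ($z{\left(U \right)} = -6 + \left(U + U\right) \left(U - 228\right) = -6 + 2 U \left(-228 + U\right)$)
$t + z{\left(-546 \right)} = -384219 - \left(-248970 - 596232\right) = -384219 + \left(-6 + 248976 + 2 \cdot 298116\right) = -384219 + \left(-6 + 248976 + 596232\right) = -384219 + 845202 = 460983$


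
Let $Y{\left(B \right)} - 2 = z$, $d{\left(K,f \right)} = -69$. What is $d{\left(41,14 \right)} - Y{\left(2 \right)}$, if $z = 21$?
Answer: $-92$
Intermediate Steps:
$Y{\left(B \right)} = 23$ ($Y{\left(B \right)} = 2 + 21 = 23$)
$d{\left(41,14 \right)} - Y{\left(2 \right)} = -69 - 23 = -92$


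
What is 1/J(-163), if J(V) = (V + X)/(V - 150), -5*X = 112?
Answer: 1565/927 ≈ 1.6882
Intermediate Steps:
X = -112/5 (X = -⅕*112 = -112/5 ≈ -22.400)
J(V) = (-112/5 + V)/(-150 + V) (J(V) = (V - 112/5)/(V - 150) = (-112/5 + V)/(-150 + V))
1/J(-163) = 1/((-112/5 - 163)/(-150 - 163)) = 1/(-927/5/(-313)) = 1/(-1/313*(-927/5)) = 1/(927/1565) = 1565/927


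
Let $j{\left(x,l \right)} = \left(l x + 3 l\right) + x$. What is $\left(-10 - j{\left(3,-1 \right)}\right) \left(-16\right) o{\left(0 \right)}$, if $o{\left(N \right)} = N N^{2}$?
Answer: $0$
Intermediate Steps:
$j{\left(x,l \right)} = x + 3 l + l x$ ($j{\left(x,l \right)} = \left(3 l + l x\right) + x = x + 3 l + l x$)
$o{\left(N \right)} = N^{3}$
$\left(-10 - j{\left(3,-1 \right)}\right) \left(-16\right) o{\left(0 \right)} = \left(-10 - \left(3 + 3 \left(-1\right) - 3\right)\right) \left(-16\right) 0^{3} = \left(-10 - \left(3 - 3 - 3\right)\right) \left(-16\right) 0 = \left(-10 - -3\right) \left(-16\right) 0 = \left(-10 + 3\right) \left(-16\right) 0 = \left(-7\right) \left(-16\right) 0 = 112 \cdot 0 = 0$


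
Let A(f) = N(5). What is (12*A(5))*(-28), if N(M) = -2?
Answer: 672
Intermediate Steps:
A(f) = -2
(12*A(5))*(-28) = (12*(-2))*(-28) = -24*(-28) = 672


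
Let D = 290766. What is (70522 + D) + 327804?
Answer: 689092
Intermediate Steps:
(70522 + D) + 327804 = (70522 + 290766) + 327804 = 361288 + 327804 = 689092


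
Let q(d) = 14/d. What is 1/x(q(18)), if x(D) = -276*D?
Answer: -3/644 ≈ -0.0046584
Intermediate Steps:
1/x(q(18)) = 1/(-3864/18) = 1/(-276*7/9) = 1/(-644/3) = -3/644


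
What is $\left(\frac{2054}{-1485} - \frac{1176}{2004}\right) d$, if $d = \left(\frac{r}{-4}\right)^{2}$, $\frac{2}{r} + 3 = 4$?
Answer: $- \frac{122137}{247995} \approx -0.4925$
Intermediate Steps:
$r = 2$ ($r = \frac{2}{-3 + 4} = \frac{2}{1} = 2 \cdot 1 = 2$)
$d = \frac{1}{4}$ ($d = \left(\frac{2}{-4}\right)^{2} = \left(2 \left(- \frac{1}{4}\right)\right)^{2} = \left(- \frac{1}{2}\right)^{2} = \frac{1}{4} \approx 0.25$)
$\left(\frac{2054}{-1485} - \frac{1176}{2004}\right) d = \left(\frac{2054}{-1485} - \frac{1176}{2004}\right) \frac{1}{4} = \left(2054 \left(- \frac{1}{1485}\right) - \frac{98}{167}\right) \frac{1}{4} = \left(- \frac{2054}{1485} - \frac{98}{167}\right) \frac{1}{4} = \left(- \frac{488548}{247995}\right) \frac{1}{4} = - \frac{122137}{247995}$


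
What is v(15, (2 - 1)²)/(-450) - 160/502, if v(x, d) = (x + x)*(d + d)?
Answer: -1702/3765 ≈ -0.45206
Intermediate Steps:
v(x, d) = 4*d*x (v(x, d) = (2*x)*(2*d) = 4*d*x)
v(15, (2 - 1)²)/(-450) - 160/502 = (4*(2 - 1)²*15)/(-450) - 160/502 = (4*1²*15)*(-1/450) - 160*1/502 = (4*1*15)*(-1/450) - 80/251 = 60*(-1/450) - 80/251 = -2/15 - 80/251 = -1702/3765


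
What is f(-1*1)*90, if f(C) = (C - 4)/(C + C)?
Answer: 225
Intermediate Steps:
f(C) = (-4 + C)/(2*C) (f(C) = (-4 + C)/((2*C)) = (-4 + C)*(1/(2*C)) = (-4 + C)/(2*C))
f(-1*1)*90 = ((-4 - 1*1)/(2*((-1*1))))*90 = ((1/2)*(-4 - 1)/(-1))*90 = ((1/2)*(-1)*(-5))*90 = (5/2)*90 = 225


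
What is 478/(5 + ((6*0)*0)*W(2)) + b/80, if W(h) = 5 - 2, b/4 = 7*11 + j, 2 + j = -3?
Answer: 496/5 ≈ 99.200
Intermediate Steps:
j = -5 (j = -2 - 3 = -5)
b = 288 (b = 4*(7*11 - 5) = 4*(77 - 5) = 4*72 = 288)
W(h) = 3
478/(5 + ((6*0)*0)*W(2)) + b/80 = 478/(5 + ((6*0)*0)*3) + 288/80 = 478/(5 + (0*0)*3) + 288*(1/80) = 478/(5 + 0*3) + 18/5 = 478/(5 + 0) + 18/5 = 478/5 + 18/5 = 496/5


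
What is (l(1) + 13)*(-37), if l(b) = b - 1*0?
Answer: -518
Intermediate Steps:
l(b) = b (l(b) = b + 0 = b)
(l(1) + 13)*(-37) = (1 + 13)*(-37) = 14*(-37) = -518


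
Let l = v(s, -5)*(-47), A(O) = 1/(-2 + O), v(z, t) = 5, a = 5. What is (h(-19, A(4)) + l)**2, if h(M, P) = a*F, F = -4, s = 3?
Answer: 65025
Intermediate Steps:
h(M, P) = -20 (h(M, P) = 5*(-4) = -20)
l = -235 (l = 5*(-47) = -235)
(h(-19, A(4)) + l)**2 = (-20 - 235)**2 = (-255)**2 = 65025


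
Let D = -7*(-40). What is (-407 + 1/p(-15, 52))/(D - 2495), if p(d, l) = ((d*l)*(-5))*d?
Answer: 23809501/129577500 ≈ 0.18375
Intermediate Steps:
p(d, l) = -5*l*d² (p(d, l) = (-5*d*l)*d = -5*l*d²)
D = 280
(-407 + 1/p(-15, 52))/(D - 2495) = (-407 + 1/(-5*52*(-15)²))/(280 - 2495) = (-407 + 1/(-5*52*225))/(-2215) = (-407 + 1/(-58500))*(-1/2215) = (-407 - 1/58500)*(-1/2215) = -23809501/58500*(-1/2215) = 23809501/129577500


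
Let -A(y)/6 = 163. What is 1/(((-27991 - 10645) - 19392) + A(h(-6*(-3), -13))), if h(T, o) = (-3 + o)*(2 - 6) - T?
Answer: -1/59006 ≈ -1.6947e-5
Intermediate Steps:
h(T, o) = 12 - T - 4*o (h(T, o) = (-3 + o)*(-4) - T = (12 - 4*o) - T = 12 - T - 4*o)
A(y) = -978 (A(y) = -6*163 = -978)
1/(((-27991 - 10645) - 19392) + A(h(-6*(-3), -13))) = 1/(((-27991 - 10645) - 19392) - 978) = 1/((-38636 - 19392) - 978) = 1/(-58028 - 978) = 1/(-59006) = -1/59006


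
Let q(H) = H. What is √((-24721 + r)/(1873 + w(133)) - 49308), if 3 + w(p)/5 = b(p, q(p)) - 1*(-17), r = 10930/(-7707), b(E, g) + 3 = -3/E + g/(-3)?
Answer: I*√10653575899565118190/14696882 ≈ 222.09*I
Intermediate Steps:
b(E, g) = -3 - 3/E - g/3 (b(E, g) = -3 + (-3/E + g/(-3)) = -3 + (-3/E + g*(-⅓)) = -3 + (-3/E - g/3) = -3 - 3/E - g/3)
r = -10930/7707 (r = 10930*(-1/7707) = -10930/7707 ≈ -1.4182)
w(p) = 55 - 15/p - 5*p/3 (w(p) = -15 + 5*((-3 - 3/p - p/3) - 1*(-17)) = -15 + 5*((-3 - 3/p - p/3) + 17) = -15 + 5*(14 - 3/p - p/3) = -15 + (70 - 15/p - 5*p/3) = 55 - 15/p - 5*p/3)
√((-24721 + r)/(1873 + w(133)) - 49308) = √((-24721 - 10930/7707)/(1873 + (55 - 15/133 - 5/3*133)) - 49308) = √(-190535677/(7707*(1873 + (55 - 15*1/133 - 665/3))) - 49308) = √(-190535677/(7707*(1873 + (55 - 15/133 - 665/3))) - 49308) = √(-190535677/(7707*(1873 - 66545/399)) - 49308) = √(-190535677/(7707*680782/399) - 49308) = √(-190535677/7707*399/680782 - 49308) = √(-212951639/14696882 - 49308) = √(-724886809295/14696882) = I*√10653575899565118190/14696882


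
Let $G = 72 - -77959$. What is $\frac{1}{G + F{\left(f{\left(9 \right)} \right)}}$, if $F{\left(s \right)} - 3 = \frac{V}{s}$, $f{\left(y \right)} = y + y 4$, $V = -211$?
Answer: $\frac{45}{3511319} \approx 1.2816 \cdot 10^{-5}$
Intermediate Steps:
$f{\left(y \right)} = 5 y$ ($f{\left(y \right)} = y + 4 y = 5 y$)
$G = 78031$ ($G = 72 + 77959 = 78031$)
$F{\left(s \right)} = 3 - \frac{211}{s}$
$\frac{1}{G + F{\left(f{\left(9 \right)} \right)}} = \frac{1}{78031 + \left(3 - \frac{211}{5 \cdot 9}\right)} = \frac{1}{78031 + \left(3 - \frac{211}{45}\right)} = \frac{1}{78031 - \frac{76}{45}} = \frac{1}{\frac{3511319}{45}} = \frac{45}{3511319}$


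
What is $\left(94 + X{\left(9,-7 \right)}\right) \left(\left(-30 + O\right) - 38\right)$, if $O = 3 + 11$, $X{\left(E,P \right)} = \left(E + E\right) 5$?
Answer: $-9936$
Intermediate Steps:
$X{\left(E,P \right)} = 10 E$ ($X{\left(E,P \right)} = 2 E 5 = 10 E$)
$O = 14$
$\left(94 + X{\left(9,-7 \right)}\right) \left(\left(-30 + O\right) - 38\right) = \left(94 + 10 \cdot 9\right) \left(\left(-30 + 14\right) - 38\right) = \left(94 + 90\right) \left(-16 - 38\right) = 184 \left(-54\right) = -9936$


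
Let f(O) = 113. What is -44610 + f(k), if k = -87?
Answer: -44497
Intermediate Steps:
-44610 + f(k) = -44610 + 113 = -44497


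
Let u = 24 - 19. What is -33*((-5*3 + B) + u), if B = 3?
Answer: 231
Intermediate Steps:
u = 5
-33*((-5*3 + B) + u) = -33*((-5*3 + 3) + 5) = -33*((-15 + 3) + 5) = -33*(-12 + 5) = -33*(-7) = 231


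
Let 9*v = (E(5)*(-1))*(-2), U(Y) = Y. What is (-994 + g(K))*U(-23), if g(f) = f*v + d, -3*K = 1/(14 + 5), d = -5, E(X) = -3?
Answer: 3929021/171 ≈ 22977.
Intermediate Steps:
v = -⅔ (v = (-3*(-1)*(-2))/9 = (3*(-2))/9 = (⅑)*(-6) = -⅔ ≈ -0.66667)
K = -1/57 (K = -1/(3*(14 + 5)) = -⅓/19 = -⅓*1/19 = -1/57 ≈ -0.017544)
g(f) = -5 - 2*f/3 (g(f) = f*(-⅔) - 5 = -2*f/3 - 5 = -5 - 2*f/3)
(-994 + g(K))*U(-23) = (-994 + (-5 - ⅔*(-1/57)))*(-23) = (-994 + (-5 + 2/171))*(-23) = (-994 - 853/171)*(-23) = -170827/171*(-23) = 3929021/171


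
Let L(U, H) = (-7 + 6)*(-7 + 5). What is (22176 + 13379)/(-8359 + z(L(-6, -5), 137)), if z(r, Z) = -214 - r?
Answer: -7111/1715 ≈ -4.1464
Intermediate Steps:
L(U, H) = 2 (L(U, H) = -1*(-2) = 2)
(22176 + 13379)/(-8359 + z(L(-6, -5), 137)) = (22176 + 13379)/(-8359 + (-214 - 1*2)) = 35555/(-8359 + (-214 - 2)) = 35555/(-8359 - 216) = 35555/(-8575) = 35555*(-1/8575) = -7111/1715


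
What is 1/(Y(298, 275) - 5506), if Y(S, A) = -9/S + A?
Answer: -298/1558847 ≈ -0.00019117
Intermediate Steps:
Y(S, A) = A - 9/S
1/(Y(298, 275) - 5506) = 1/((275 - 9/298) - 5506) = 1/(81941/298 - 5506) = 1/(-1558847/298) = -298/1558847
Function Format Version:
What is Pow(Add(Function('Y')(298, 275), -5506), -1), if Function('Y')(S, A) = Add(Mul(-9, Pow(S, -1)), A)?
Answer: Rational(-298, 1558847) ≈ -0.00019117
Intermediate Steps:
Function('Y')(S, A) = Add(A, Mul(-9, Pow(S, -1)))
Pow(Add(Function('Y')(298, 275), -5506), -1) = Pow(Add(Add(275, Mul(-9, Pow(298, -1))), -5506), -1) = Pow(Add(Add(275, Mul(-9, Rational(1, 298))), -5506), -1) = Pow(Add(Add(275, Rational(-9, 298)), -5506), -1) = Pow(Add(Rational(81941, 298), -5506), -1) = Pow(Rational(-1558847, 298), -1) = Rational(-298, 1558847)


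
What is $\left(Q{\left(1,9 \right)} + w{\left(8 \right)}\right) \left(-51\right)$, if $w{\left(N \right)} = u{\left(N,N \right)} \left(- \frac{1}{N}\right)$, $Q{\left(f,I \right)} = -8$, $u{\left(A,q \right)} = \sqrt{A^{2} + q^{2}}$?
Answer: $408 + 51 \sqrt{2} \approx 480.13$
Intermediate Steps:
$w{\left(N \right)} = - \frac{\sqrt{2} \sqrt{N^{2}}}{N}$ ($w{\left(N \right)} = \sqrt{N^{2} + N^{2}} \left(- \frac{1}{N}\right) = \sqrt{2 N^{2}} \left(- \frac{1}{N}\right) = \sqrt{2} \sqrt{N^{2}} \left(- \frac{1}{N}\right) = - \frac{\sqrt{2} \sqrt{N^{2}}}{N}$)
$\left(Q{\left(1,9 \right)} + w{\left(8 \right)}\right) \left(-51\right) = \left(-8 - \frac{\sqrt{2} \sqrt{8^{2}}}{8}\right) \left(-51\right) = \left(-8 - \sqrt{2} \cdot \frac{1}{8} \sqrt{64}\right) \left(-51\right) = \left(-8 - \sqrt{2} \cdot \frac{1}{8} \cdot 8\right) \left(-51\right) = \left(-8 - \sqrt{2}\right) \left(-51\right) = 408 + 51 \sqrt{2}$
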